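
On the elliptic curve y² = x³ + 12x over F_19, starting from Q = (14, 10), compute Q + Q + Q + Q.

Double-and-add on 4 = (100)₂. Start with Q = (14, 10) for the leading 1-bit.
double: tangent at (14, 10): λ = (3·14² + 12)/(2·10) ≡ 11/1. 1⁻¹ ≡ 1 (mod 19) since 1·1 = 1 ≡ 1, so λ ≡ 11·1 ≡ 11.
  x = λ² - 14 - 14 = 121 - 28 ≡ 17; y = λ·(14 - 17) - 10 ≡ 14. → (17, 14)
double: tangent at (17, 14): λ = (3·17² + 12)/(2·14) ≡ 5/9. 9⁻¹ ≡ 17 (mod 19) since 9·17 = 153 ≡ 1, so λ ≡ 5·17 ≡ 9.
  x = λ² - 17 - 17 = 81 - 34 ≡ 9; y = λ·(17 - 9) - 14 ≡ 1. → (9, 1)

(9, 1)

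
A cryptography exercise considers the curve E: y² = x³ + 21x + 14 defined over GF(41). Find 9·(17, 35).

(39, 28)

Write Q = (17, 35).
Double-and-add on 9 = (1001)₂. Start with Q = (17, 35) for the leading 1-bit.
double: tangent at (17, 35): λ = (3·17² + 21)/(2·35) ≡ 27/29. 29⁻¹ ≡ 17 (mod 41) since 29·17 = 493 ≡ 1, so λ ≡ 27·17 ≡ 8.
  x = λ² - 17 - 17 = 64 - 34 ≡ 30; y = λ·(17 - 30) - 35 ≡ 25. → (30, 25)
double: tangent at (30, 25): λ = (3·30² + 21)/(2·25) ≡ 15/9. 9⁻¹ ≡ 32 (mod 41), so λ ≡ 15·32 ≡ 29.
  x = λ² - 30 - 30 = 841 - 60 ≡ 2; y = λ·(30 - 2) - 25 ≡ 8. → (2, 8)
double: tangent at (2, 8): λ = (3·2² + 21)/(2·8) ≡ 33/16. 16⁻¹ ≡ 18 (mod 41), so λ ≡ 33·18 ≡ 20.
  x = λ² - 2 - 2 = 400 - 4 ≡ 27; y = λ·(2 - 27) - 8 ≡ 25. → (27, 25)
add Q: (27, 25) + (17, 35). λ = (35 - 25)/(17 - 27) ≡ 10/31 mod 41. 31⁻¹ ≡ 4 (mod 41) since 31·4 = 124 ≡ 1, so λ ≡ 40.
  x = λ² - 27 - 17 = 1600 - 44 ≡ 39; y = λ·(27 - 39) - 25 ≡ 28. → (39, 28)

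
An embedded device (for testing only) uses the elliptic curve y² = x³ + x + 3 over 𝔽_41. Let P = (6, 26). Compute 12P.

Repeated addition: build up to 12P.
2P: tangent at (6, 26): λ = (3·6² + 1)/(2·26) ≡ 27/11. 11⁻¹ ≡ 15 (mod 41), so λ ≡ 27·15 ≡ 36.
  x = λ² - 6 - 6 = 1296 - 12 ≡ 13; y = λ·(6 - 13) - 26 ≡ 9. → (13, 9)
3P: (13, 9) + (6, 26). λ = (26 - 9)/(6 - 13) ≡ 17/34 mod 41. 34⁻¹ ≡ 35 (mod 41) since 34·35 = 1190 ≡ 1, so λ ≡ 21.
  x = λ² - 13 - 6 = 441 - 19 ≡ 12; y = λ·(13 - 12) - 9 ≡ 12. → (12, 12)
4P: (12, 12) + (6, 26). λ = (26 - 12)/(6 - 12) ≡ 14/35 mod 41. 35⁻¹ ≡ 34 (mod 41) since 35·34 = 1190 ≡ 1, so λ ≡ 25.
  x = λ² - 12 - 6 = 625 - 18 ≡ 33; y = λ·(12 - 33) - 12 ≡ 37. → (33, 37)
5P: (33, 37) + (6, 26). λ = (26 - 37)/(6 - 33) ≡ 30/14 mod 41. 14⁻¹ ≡ 3 (mod 41), so λ ≡ 8.
  x = λ² - 33 - 6 = 64 - 39 ≡ 25; y = λ·(33 - 25) - 37 ≡ 27. → (25, 27)
6P: (25, 27) + (6, 26). λ = (26 - 27)/(6 - 25) ≡ 40/22 mod 41. 22⁻¹ ≡ 28 (mod 41), so λ ≡ 13.
  x = λ² - 25 - 6 = 169 - 31 ≡ 15; y = λ·(25 - 15) - 27 ≡ 21. → (15, 21)
7P: (15, 21) + (6, 26). λ = (26 - 21)/(6 - 15) ≡ 5/32 mod 41. 32⁻¹ ≡ 9 (mod 41), so λ ≡ 4.
  x = λ² - 15 - 6 = 16 - 21 ≡ 36; y = λ·(15 - 36) - 21 ≡ 18. → (36, 18)
8P: (36, 18) + (6, 26). λ = (26 - 18)/(6 - 36) ≡ 8/11 mod 41. 11⁻¹ ≡ 15 (mod 41), so λ ≡ 38.
  x = λ² - 36 - 6 = 1444 - 42 ≡ 8; y = λ·(36 - 8) - 18 ≡ 21. → (8, 21)
9P: (8, 21) + (6, 26). λ = (26 - 21)/(6 - 8) ≡ 5/39 mod 41. 39⁻¹ ≡ 20 (mod 41) since 39·20 = 780 ≡ 1, so λ ≡ 18.
  x = λ² - 8 - 6 = 324 - 14 ≡ 23; y = λ·(8 - 23) - 21 ≡ 37. → (23, 37)
10P: (23, 37) + (6, 26). λ = (26 - 37)/(6 - 23) ≡ 30/24 mod 41. 24⁻¹ ≡ 12 (mod 41) since 24·12 = 288 ≡ 1, so λ ≡ 32.
  x = λ² - 23 - 6 = 1024 - 29 ≡ 11; y = λ·(23 - 11) - 37 ≡ 19. → (11, 19)
11P: (11, 19) + (6, 26). λ = (26 - 19)/(6 - 11) ≡ 7/36 mod 41. 36⁻¹ ≡ 8 (mod 41), so λ ≡ 15.
  x = λ² - 11 - 6 = 225 - 17 ≡ 3; y = λ·(11 - 3) - 19 ≡ 19. → (3, 19)
12P: (3, 19) + (6, 26). λ = (26 - 19)/(6 - 3) ≡ 7/3 mod 41. 3⁻¹ ≡ 14 (mod 41) since 3·14 = 42 ≡ 1, so λ ≡ 16.
  x = λ² - 3 - 6 = 256 - 9 ≡ 1; y = λ·(3 - 1) - 19 ≡ 13. → (1, 13)

(1, 13)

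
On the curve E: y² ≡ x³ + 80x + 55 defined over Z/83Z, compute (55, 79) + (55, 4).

O

The two points share x = 55 and their y-coordinates satisfy 79 + 4 ≡ 0 (mod 83), so they are inverses. Their sum is ∞.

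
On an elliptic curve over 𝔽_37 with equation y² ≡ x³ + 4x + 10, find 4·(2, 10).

(19, 10)

Write P = (2, 10).
Double-and-add on 4 = (100)₂. Start with P = (2, 10) for the leading 1-bit.
double: tangent at (2, 10): λ = (3·2² + 4)/(2·10) ≡ 16/20. 20⁻¹ ≡ 13 (mod 37) since 20·13 = 260 ≡ 1, so λ ≡ 16·13 ≡ 23.
  x = λ² - 2 - 2 = 529 - 4 ≡ 7; y = λ·(2 - 7) - 10 ≡ 23. → (7, 23)
double: tangent at (7, 23): λ = (3·7² + 4)/(2·23) ≡ 3/9. 9⁻¹ ≡ 33 (mod 37), so λ ≡ 3·33 ≡ 25.
  x = λ² - 7 - 7 = 625 - 14 ≡ 19; y = λ·(7 - 19) - 23 ≡ 10. → (19, 10)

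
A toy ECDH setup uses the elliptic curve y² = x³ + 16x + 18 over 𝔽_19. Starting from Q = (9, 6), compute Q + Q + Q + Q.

(2, 18)

Double-and-add on 4 = (100)₂. Start with Q = (9, 6) for the leading 1-bit.
double: tangent at (9, 6): λ = (3·9² + 16)/(2·6) ≡ 12/12. 12⁻¹ ≡ 8 (mod 19) since 12·8 = 96 ≡ 1, so λ ≡ 12·8 ≡ 1.
  x = λ² - 9 - 9 = 1 - 18 ≡ 2; y = λ·(9 - 2) - 6 ≡ 1. → (2, 1)
double: tangent at (2, 1): λ = (3·2² + 16)/(2·1) ≡ 9/2. 2⁻¹ ≡ 10 (mod 19) since 2·10 = 20 ≡ 1, so λ ≡ 9·10 ≡ 14.
  x = λ² - 2 - 2 = 196 - 4 ≡ 2; y = λ·(2 - 2) - 1 ≡ 18. → (2, 18)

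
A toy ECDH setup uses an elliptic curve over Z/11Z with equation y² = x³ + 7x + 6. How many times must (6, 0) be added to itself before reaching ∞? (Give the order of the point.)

2

2P: (6, 0) + (6, 0): same x and y₁ ≡ -y₂, so the sum is ∞.
2P = ∞, so the order is 2.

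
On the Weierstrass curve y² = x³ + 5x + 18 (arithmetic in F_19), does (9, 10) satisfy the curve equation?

y² = 10² ≡ 5; x³ + 5x + 18 = 792 ≡ 13 (mod 19). 5 ≠ 13.

no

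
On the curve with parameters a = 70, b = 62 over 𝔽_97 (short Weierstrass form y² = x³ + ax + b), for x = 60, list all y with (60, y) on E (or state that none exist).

13, 84

x³ + 70x + 62 = 220262 ≡ 72 (mod 97).
Square roots of 72 mod 97: 13 and 84 (since 13² = 169 ≡ 72).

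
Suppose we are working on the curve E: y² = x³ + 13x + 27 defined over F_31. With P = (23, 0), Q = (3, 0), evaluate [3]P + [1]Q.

First 3P:
Repeated addition: build up to 3P.
2P: (23, 0) + (23, 0): same x and y₁ ≡ -y₂, so the sum is 𝒪.
3P: 𝒪 + (23, 0) = (23, 0) (identity).
3P = (23, 0).
Finally 3P + Q:
(23, 0) + (3, 0). λ = (0 - 0)/(3 - 23) ≡ 0/11 mod 31. 11⁻¹ ≡ 17 (mod 31), so λ ≡ 0.
  x = λ² - 23 - 3 = 0 - 26 ≡ 5; y = λ·(23 - 5) - 0 ≡ 0. → (5, 0)

(5, 0)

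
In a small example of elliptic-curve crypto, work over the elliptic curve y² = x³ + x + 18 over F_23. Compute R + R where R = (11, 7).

(10, 19)

tangent at (11, 7): λ = (3·11² + 1)/(2·7) ≡ 19/14. 14⁻¹ ≡ 5 (mod 23) since 14·5 = 70 ≡ 1, so λ ≡ 19·5 ≡ 3.
  x = λ² - 11 - 11 = 9 - 22 ≡ 10; y = λ·(11 - 10) - 7 ≡ 19. → (10, 19)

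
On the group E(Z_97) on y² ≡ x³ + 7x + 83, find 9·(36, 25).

(10, 59)

Write Q = (36, 25).
Double-and-add on 9 = (1001)₂. Start with Q = (36, 25) for the leading 1-bit.
double: tangent at (36, 25): λ = (3·36² + 7)/(2·25) ≡ 15/50. 50⁻¹ ≡ 33 (mod 97), so λ ≡ 15·33 ≡ 10.
  x = λ² - 36 - 36 = 100 - 72 ≡ 28; y = λ·(36 - 28) - 25 ≡ 55. → (28, 55)
double: tangent at (28, 55): λ = (3·28² + 7)/(2·55) ≡ 31/13. 13⁻¹ ≡ 15 (mod 97) since 13·15 = 195 ≡ 1, so λ ≡ 31·15 ≡ 77.
  x = λ² - 28 - 28 = 5929 - 56 ≡ 53; y = λ·(28 - 53) - 55 ≡ 57. → (53, 57)
double: tangent at (53, 57): λ = (3·53² + 7)/(2·57) ≡ 92/17. 17⁻¹ ≡ 40 (mod 97) since 17·40 = 680 ≡ 1, so λ ≡ 92·40 ≡ 91.
  x = λ² - 53 - 53 = 8281 - 106 ≡ 27; y = λ·(53 - 27) - 57 ≡ 78. → (27, 78)
add Q: (27, 78) + (36, 25). λ = (25 - 78)/(36 - 27) ≡ 44/9 mod 97. 9⁻¹ ≡ 54 (mod 97) since 9·54 = 486 ≡ 1, so λ ≡ 48.
  x = λ² - 27 - 36 = 2304 - 63 ≡ 10; y = λ·(27 - 10) - 78 ≡ 59. → (10, 59)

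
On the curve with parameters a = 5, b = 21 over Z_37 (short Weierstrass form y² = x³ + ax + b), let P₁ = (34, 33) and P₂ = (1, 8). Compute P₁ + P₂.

(34, 33) + (1, 8). λ = (8 - 33)/(1 - 34) ≡ 12/4 mod 37. 4⁻¹ ≡ 28 (mod 37) since 4·28 = 112 ≡ 1, so λ ≡ 3.
  x = λ² - 34 - 1 = 9 - 35 ≡ 11; y = λ·(34 - 11) - 33 ≡ 36. → (11, 36)

(11, 36)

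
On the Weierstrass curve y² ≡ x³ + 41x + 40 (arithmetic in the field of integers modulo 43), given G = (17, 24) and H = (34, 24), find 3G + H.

(2, 1)

First 3G:
Repeated addition: build up to 3G.
2G: tangent at (17, 24): λ = (3·17² + 41)/(2·24) ≡ 5/5. 5⁻¹ ≡ 26 (mod 43), so λ ≡ 5·26 ≡ 1.
  x = λ² - 17 - 17 = 1 - 34 ≡ 10; y = λ·(17 - 10) - 24 ≡ 26. → (10, 26)
3G: (10, 26) + (17, 24). λ = (24 - 26)/(17 - 10) ≡ 41/7 mod 43. 7⁻¹ ≡ 37 (mod 43), so λ ≡ 12.
  x = λ² - 10 - 17 = 144 - 27 ≡ 31; y = λ·(10 - 31) - 26 ≡ 23. → (31, 23)
3G = (31, 23).
Finally 3G + H:
(31, 23) + (34, 24). λ = (24 - 23)/(34 - 31) ≡ 1/3 mod 43. 3⁻¹ ≡ 29 (mod 43) since 3·29 = 87 ≡ 1, so λ ≡ 29.
  x = λ² - 31 - 34 = 841 - 65 ≡ 2; y = λ·(31 - 2) - 23 ≡ 1. → (2, 1)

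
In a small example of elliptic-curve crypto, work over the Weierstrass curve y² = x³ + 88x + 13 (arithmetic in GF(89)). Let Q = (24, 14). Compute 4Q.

Double-and-add on 4 = (100)₂. Start with Q = (24, 14) for the leading 1-bit.
double: tangent at (24, 14): λ = (3·24² + 88)/(2·14) ≡ 36/28. 28⁻¹ ≡ 35 (mod 89) since 28·35 = 980 ≡ 1, so λ ≡ 36·35 ≡ 14.
  x = λ² - 24 - 24 = 196 - 48 ≡ 59; y = λ·(24 - 59) - 14 ≡ 30. → (59, 30)
double: tangent at (59, 30): λ = (3·59² + 88)/(2·30) ≡ 29/60. 60⁻¹ ≡ 46 (mod 89) since 60·46 = 2760 ≡ 1, so λ ≡ 29·46 ≡ 88.
  x = λ² - 59 - 59 = 7744 - 118 ≡ 61; y = λ·(59 - 61) - 30 ≡ 61. → (61, 61)

(61, 61)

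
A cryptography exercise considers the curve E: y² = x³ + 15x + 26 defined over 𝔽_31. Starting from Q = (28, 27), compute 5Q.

Repeated addition: build up to 5Q.
2Q: tangent at (28, 27): λ = (3·28² + 15)/(2·27) ≡ 11/23. 23⁻¹ ≡ 27 (mod 31), so λ ≡ 11·27 ≡ 18.
  x = λ² - 28 - 28 = 324 - 56 ≡ 20; y = λ·(28 - 20) - 27 ≡ 24. → (20, 24)
3Q: (20, 24) + (28, 27). λ = (27 - 24)/(28 - 20) ≡ 3/8 mod 31. 8⁻¹ ≡ 4 (mod 31), so λ ≡ 12.
  x = λ² - 20 - 28 = 144 - 48 ≡ 3; y = λ·(20 - 3) - 24 ≡ 25. → (3, 25)
4Q: (3, 25) + (28, 27). λ = (27 - 25)/(28 - 3) ≡ 2/25 mod 31. 25⁻¹ ≡ 5 (mod 31) since 25·5 = 125 ≡ 1, so λ ≡ 10.
  x = λ² - 3 - 28 = 100 - 31 ≡ 7; y = λ·(3 - 7) - 25 ≡ 28. → (7, 28)
5Q: (7, 28) + (28, 27). λ = (27 - 28)/(28 - 7) ≡ 30/21 mod 31. 21⁻¹ ≡ 3 (mod 31), so λ ≡ 28.
  x = λ² - 7 - 28 = 784 - 35 ≡ 5; y = λ·(7 - 5) - 28 ≡ 28. → (5, 28)

(5, 28)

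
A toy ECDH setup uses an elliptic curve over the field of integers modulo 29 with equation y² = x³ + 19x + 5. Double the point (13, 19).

tangent at (13, 19): λ = (3·13² + 19)/(2·19) ≡ 4/9. 9⁻¹ ≡ 13 (mod 29) since 9·13 = 117 ≡ 1, so λ ≡ 4·13 ≡ 23.
  x = λ² - 13 - 13 = 529 - 26 ≡ 10; y = λ·(13 - 10) - 19 ≡ 21. → (10, 21)

(10, 21)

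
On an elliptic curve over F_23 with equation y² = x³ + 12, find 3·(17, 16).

(15, 11)

Write G = (17, 16).
Repeated addition: build up to 3G.
2G: tangent at (17, 16): λ = (3·17² + 0)/(2·16) ≡ 16/9. 9⁻¹ ≡ 18 (mod 23), so λ ≡ 16·18 ≡ 12.
  x = λ² - 17 - 17 = 144 - 34 ≡ 18; y = λ·(17 - 18) - 16 ≡ 18. → (18, 18)
3G: (18, 18) + (17, 16). λ = (16 - 18)/(17 - 18) ≡ 21/22 mod 23. 22⁻¹ ≡ 22 (mod 23), so λ ≡ 2.
  x = λ² - 18 - 17 = 4 - 35 ≡ 15; y = λ·(18 - 15) - 18 ≡ 11. → (15, 11)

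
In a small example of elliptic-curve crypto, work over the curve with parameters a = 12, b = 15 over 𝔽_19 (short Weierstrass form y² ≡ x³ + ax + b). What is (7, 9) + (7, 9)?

tangent at (7, 9): λ = (3·7² + 12)/(2·9) ≡ 7/18. 18⁻¹ ≡ 18 (mod 19) since 18·18 = 324 ≡ 1, so λ ≡ 7·18 ≡ 12.
  x = λ² - 7 - 7 = 144 - 14 ≡ 16; y = λ·(7 - 16) - 9 ≡ 16. → (16, 16)

(16, 16)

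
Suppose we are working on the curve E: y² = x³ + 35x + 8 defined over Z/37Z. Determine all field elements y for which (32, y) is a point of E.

x³ + 35x + 8 = 33896 ≡ 4 (mod 37).
Square roots of 4 mod 37: 2 and 35 (since 2² = 4 ≡ 4).

2, 35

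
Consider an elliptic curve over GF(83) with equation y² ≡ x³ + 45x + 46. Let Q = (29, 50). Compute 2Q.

(36, 79)

tangent at (29, 50): λ = (3·29² + 45)/(2·50) ≡ 78/17. 17⁻¹ ≡ 44 (mod 83), so λ ≡ 78·44 ≡ 29.
  x = λ² - 29 - 29 = 841 - 58 ≡ 36; y = λ·(29 - 36) - 50 ≡ 79. → (36, 79)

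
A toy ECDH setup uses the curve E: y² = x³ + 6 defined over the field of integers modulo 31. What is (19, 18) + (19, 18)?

(13, 23)

tangent at (19, 18): λ = (3·19² + 0)/(2·18) ≡ 29/5. 5⁻¹ ≡ 25 (mod 31), so λ ≡ 29·25 ≡ 12.
  x = λ² - 19 - 19 = 144 - 38 ≡ 13; y = λ·(19 - 13) - 18 ≡ 23. → (13, 23)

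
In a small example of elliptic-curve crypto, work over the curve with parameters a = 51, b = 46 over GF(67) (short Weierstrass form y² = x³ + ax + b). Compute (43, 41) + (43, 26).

The two points share x = 43 and their y-coordinates satisfy 41 + 26 ≡ 0 (mod 67), so they are inverses. Their sum is the point at infinity.

O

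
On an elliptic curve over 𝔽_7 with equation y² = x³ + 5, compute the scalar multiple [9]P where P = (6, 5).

(3, 5)

Repeated addition: build up to 9P.
2P: tangent at (6, 5): λ = (3·6² + 0)/(2·5) ≡ 3/3. 3⁻¹ ≡ 5 (mod 7), so λ ≡ 3·5 ≡ 1.
  x = λ² - 6 - 6 = 1 - 12 ≡ 3; y = λ·(6 - 3) - 5 ≡ 5. → (3, 5)
3P: (3, 5) + (6, 5). λ = (5 - 5)/(6 - 3) ≡ 0/3 mod 7. 3⁻¹ ≡ 5 (mod 7) since 3·5 = 15 ≡ 1, so λ ≡ 0.
  x = λ² - 3 - 6 = 0 - 9 ≡ 5; y = λ·(3 - 5) - 5 ≡ 2. → (5, 2)
4P: (5, 2) + (6, 5). λ = (5 - 2)/(6 - 5) ≡ 3/1 mod 7. 1⁻¹ ≡ 1 (mod 7), so λ ≡ 3.
  x = λ² - 5 - 6 = 9 - 11 ≡ 5; y = λ·(5 - 5) - 2 ≡ 5. → (5, 5)
5P: (5, 5) + (6, 5). λ = (5 - 5)/(6 - 5) ≡ 0/1 mod 7. 1⁻¹ ≡ 1 (mod 7) since 1·1 = 1 ≡ 1, so λ ≡ 0.
  x = λ² - 5 - 6 = 0 - 11 ≡ 3; y = λ·(5 - 3) - 5 ≡ 2. → (3, 2)
6P: (3, 2) + (6, 5). λ = (5 - 2)/(6 - 3) ≡ 3/3 mod 7. 3⁻¹ ≡ 5 (mod 7), so λ ≡ 1.
  x = λ² - 3 - 6 = 1 - 9 ≡ 6; y = λ·(3 - 6) - 2 ≡ 2. → (6, 2)
7P: (6, 2) + (6, 5): same x and y₁ ≡ -y₂, so the sum is O.
8P: O + (6, 5) = (6, 5) (identity).
9P: tangent at (6, 5): λ = (3·6² + 0)/(2·5) ≡ 3/3. 3⁻¹ ≡ 5 (mod 7), so λ ≡ 3·5 ≡ 1.
  x = λ² - 6 - 6 = 1 - 12 ≡ 3; y = λ·(6 - 3) - 5 ≡ 5. → (3, 5)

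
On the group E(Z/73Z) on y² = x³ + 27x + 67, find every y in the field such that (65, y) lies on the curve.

x³ + 27x + 67 = 276447 ≡ 69 (mod 73).
Square roots of 69 mod 73: 19 and 54 (since 19² = 361 ≡ 69).

19, 54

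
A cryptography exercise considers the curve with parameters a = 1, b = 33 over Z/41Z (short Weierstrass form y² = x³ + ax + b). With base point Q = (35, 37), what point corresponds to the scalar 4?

Repeated addition: build up to 4Q.
2Q: tangent at (35, 37): λ = (3·35² + 1)/(2·37) ≡ 27/33. 33⁻¹ ≡ 5 (mod 41) since 33·5 = 165 ≡ 1, so λ ≡ 27·5 ≡ 12.
  x = λ² - 35 - 35 = 144 - 70 ≡ 33; y = λ·(35 - 33) - 37 ≡ 28. → (33, 28)
3Q: (33, 28) + (35, 37). λ = (37 - 28)/(35 - 33) ≡ 9/2 mod 41. 2⁻¹ ≡ 21 (mod 41) since 2·21 = 42 ≡ 1, so λ ≡ 25.
  x = λ² - 33 - 35 = 625 - 68 ≡ 24; y = λ·(33 - 24) - 28 ≡ 33. → (24, 33)
4Q: (24, 33) + (35, 37). λ = (37 - 33)/(35 - 24) ≡ 4/11 mod 41. 11⁻¹ ≡ 15 (mod 41), so λ ≡ 19.
  x = λ² - 24 - 35 = 361 - 59 ≡ 15; y = λ·(24 - 15) - 33 ≡ 15. → (15, 15)

(15, 15)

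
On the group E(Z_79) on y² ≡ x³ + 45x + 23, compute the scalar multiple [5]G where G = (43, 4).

(77, 2)

Double-and-add on 5 = (101)₂. Start with G = (43, 4) for the leading 1-bit.
double: tangent at (43, 4): λ = (3·43² + 45)/(2·4) ≡ 62/8. 8⁻¹ ≡ 10 (mod 79), so λ ≡ 62·10 ≡ 67.
  x = λ² - 43 - 43 = 4489 - 86 ≡ 58; y = λ·(43 - 58) - 4 ≡ 18. → (58, 18)
double: tangent at (58, 18): λ = (3·58² + 45)/(2·18) ≡ 25/36. 36⁻¹ ≡ 11 (mod 79), so λ ≡ 25·11 ≡ 38.
  x = λ² - 58 - 58 = 1444 - 116 ≡ 64; y = λ·(58 - 64) - 18 ≡ 70. → (64, 70)
add G: (64, 70) + (43, 4). λ = (4 - 70)/(43 - 64) ≡ 13/58 mod 79. 58⁻¹ ≡ 15 (mod 79) since 58·15 = 870 ≡ 1, so λ ≡ 37.
  x = λ² - 64 - 43 = 1369 - 107 ≡ 77; y = λ·(64 - 77) - 70 ≡ 2. → (77, 2)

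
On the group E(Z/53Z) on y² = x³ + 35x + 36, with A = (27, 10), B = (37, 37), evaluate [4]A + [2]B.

(35, 27)

First 4A:
Repeated addition: build up to 4A.
2A: tangent at (27, 10): λ = (3·27² + 35)/(2·10) ≡ 49/20. 20⁻¹ ≡ 8 (mod 53) since 20·8 = 160 ≡ 1, so λ ≡ 49·8 ≡ 21.
  x = λ² - 27 - 27 = 441 - 54 ≡ 16; y = λ·(27 - 16) - 10 ≡ 9. → (16, 9)
3A: (16, 9) + (27, 10). λ = (10 - 9)/(27 - 16) ≡ 1/11 mod 53. 11⁻¹ ≡ 29 (mod 53), so λ ≡ 29.
  x = λ² - 16 - 27 = 841 - 43 ≡ 3; y = λ·(16 - 3) - 9 ≡ 50. → (3, 50)
4A: (3, 50) + (27, 10). λ = (10 - 50)/(27 - 3) ≡ 13/24 mod 53. 24⁻¹ ≡ 42 (mod 53), so λ ≡ 16.
  x = λ² - 3 - 27 = 256 - 30 ≡ 14; y = λ·(3 - 14) - 50 ≡ 39. → (14, 39)
4A = (14, 39).
Next 2B:
Repeated addition: build up to 2B.
2B: tangent at (37, 37): λ = (3·37² + 35)/(2·37) ≡ 8/21. 21⁻¹ ≡ 48 (mod 53) since 21·48 = 1008 ≡ 1, so λ ≡ 8·48 ≡ 13.
  x = λ² - 37 - 37 = 169 - 74 ≡ 42; y = λ·(37 - 42) - 37 ≡ 4. → (42, 4)
2B = (42, 4).
Finally 4A + 2B:
(14, 39) + (42, 4). λ = (4 - 39)/(42 - 14) ≡ 18/28 mod 53. 28⁻¹ ≡ 36 (mod 53), so λ ≡ 12.
  x = λ² - 14 - 42 = 144 - 56 ≡ 35; y = λ·(14 - 35) - 39 ≡ 27. → (35, 27)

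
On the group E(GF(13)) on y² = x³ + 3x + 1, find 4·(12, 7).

(12, 7)

Write P = (12, 7).
Repeated addition: build up to 4P.
2P: tangent at (12, 7): λ = (3·12² + 3)/(2·7) ≡ 6/1. 1⁻¹ ≡ 1 (mod 13) since 1·1 = 1 ≡ 1, so λ ≡ 6·1 ≡ 6.
  x = λ² - 12 - 12 = 36 - 24 ≡ 12; y = λ·(12 - 12) - 7 ≡ 6. → (12, 6)
3P: (12, 6) + (12, 7): same x and y₁ ≡ -y₂, so the sum is O.
4P: O + (12, 7) = (12, 7) (identity).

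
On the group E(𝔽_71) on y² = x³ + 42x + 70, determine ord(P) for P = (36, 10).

7

2P: tangent at (36, 10): λ = (3·36² + 42)/(2·10) ≡ 25/20. 20⁻¹ ≡ 32 (mod 71) since 20·32 = 640 ≡ 1, so λ ≡ 25·32 ≡ 19.
  x = λ² - 36 - 36 = 361 - 72 ≡ 5; y = λ·(36 - 5) - 10 ≡ 11. → (5, 11)
3P: (5, 11) + (36, 10). λ = (10 - 11)/(36 - 5) ≡ 70/31 mod 71. 31⁻¹ ≡ 55 (mod 71), so λ ≡ 16.
  x = λ² - 5 - 36 = 256 - 41 ≡ 2; y = λ·(5 - 2) - 11 ≡ 37. → (2, 37)
4P: (2, 37) + (36, 10). λ = (10 - 37)/(36 - 2) ≡ 44/34 mod 71. 34⁻¹ ≡ 23 (mod 71), so λ ≡ 18.
  x = λ² - 2 - 36 = 324 - 38 ≡ 2; y = λ·(2 - 2) - 37 ≡ 34. → (2, 34)
5P: (2, 34) + (36, 10). λ = (10 - 34)/(36 - 2) ≡ 47/34 mod 71. 34⁻¹ ≡ 23 (mod 71), so λ ≡ 16.
  x = λ² - 2 - 36 = 256 - 38 ≡ 5; y = λ·(2 - 5) - 34 ≡ 60. → (5, 60)
6P: (5, 60) + (36, 10). λ = (10 - 60)/(36 - 5) ≡ 21/31 mod 71. 31⁻¹ ≡ 55 (mod 71), so λ ≡ 19.
  x = λ² - 5 - 36 = 361 - 41 ≡ 36; y = λ·(5 - 36) - 60 ≡ 61. → (36, 61)
7P: (36, 61) + (36, 10): same x and y₁ ≡ -y₂, so the sum is the point at infinity.
7P = the point at infinity, so the order is 7.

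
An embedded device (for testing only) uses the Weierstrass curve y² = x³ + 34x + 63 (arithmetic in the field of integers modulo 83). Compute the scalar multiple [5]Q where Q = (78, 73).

(10, 65)

Double-and-add on 5 = (101)₂. Start with Q = (78, 73) for the leading 1-bit.
double: tangent at (78, 73): λ = (3·78² + 34)/(2·73) ≡ 26/63. 63⁻¹ ≡ 29 (mod 83), so λ ≡ 26·29 ≡ 7.
  x = λ² - 78 - 78 = 49 - 156 ≡ 59; y = λ·(78 - 59) - 73 ≡ 60. → (59, 60)
double: tangent at (59, 60): λ = (3·59² + 34)/(2·60) ≡ 19/37. 37⁻¹ ≡ 9 (mod 83) since 37·9 = 333 ≡ 1, so λ ≡ 19·9 ≡ 5.
  x = λ² - 59 - 59 = 25 - 118 ≡ 73; y = λ·(59 - 73) - 60 ≡ 36. → (73, 36)
add Q: (73, 36) + (78, 73). λ = (73 - 36)/(78 - 73) ≡ 37/5 mod 83. 5⁻¹ ≡ 50 (mod 83) since 5·50 = 250 ≡ 1, so λ ≡ 24.
  x = λ² - 73 - 78 = 576 - 151 ≡ 10; y = λ·(73 - 10) - 36 ≡ 65. → (10, 65)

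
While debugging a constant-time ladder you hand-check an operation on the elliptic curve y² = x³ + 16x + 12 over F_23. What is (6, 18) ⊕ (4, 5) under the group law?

(15, 4)

(6, 18) + (4, 5). λ = (5 - 18)/(4 - 6) ≡ 10/21 mod 23. 21⁻¹ ≡ 11 (mod 23), so λ ≡ 18.
  x = λ² - 6 - 4 = 324 - 10 ≡ 15; y = λ·(6 - 15) - 18 ≡ 4. → (15, 4)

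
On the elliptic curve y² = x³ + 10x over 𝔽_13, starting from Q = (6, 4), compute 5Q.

(6, 4)

Repeated addition: build up to 5Q.
2Q: tangent at (6, 4): λ = (3·6² + 10)/(2·4) ≡ 1/8. 8⁻¹ ≡ 5 (mod 13), so λ ≡ 1·5 ≡ 5.
  x = λ² - 6 - 6 = 25 - 12 ≡ 0; y = λ·(6 - 0) - 4 ≡ 0. → (0, 0)
3Q: (0, 0) + (6, 4). λ = (4 - 0)/(6 - 0) ≡ 4/6 mod 13. 6⁻¹ ≡ 11 (mod 13), so λ ≡ 5.
  x = λ² - 0 - 6 = 25 - 6 ≡ 6; y = λ·(0 - 6) - 0 ≡ 9. → (6, 9)
4Q: (6, 9) + (6, 4): same x and y₁ ≡ -y₂, so the sum is 𝒪.
5Q: 𝒪 + (6, 4) = (6, 4) (identity).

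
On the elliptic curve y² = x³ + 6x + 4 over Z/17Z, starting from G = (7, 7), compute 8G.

Double-and-add on 8 = (1000)₂. Start with G = (7, 7) for the leading 1-bit.
double: tangent at (7, 7): λ = (3·7² + 6)/(2·7) ≡ 0/14. 14⁻¹ ≡ 11 (mod 17), so λ ≡ 0·11 ≡ 0.
  x = λ² - 7 - 7 = 0 - 14 ≡ 3; y = λ·(7 - 3) - 7 ≡ 10. → (3, 10)
double: tangent at (3, 10): λ = (3·3² + 6)/(2·10) ≡ 16/3. 3⁻¹ ≡ 6 (mod 17), so λ ≡ 16·6 ≡ 11.
  x = λ² - 3 - 3 = 121 - 6 ≡ 13; y = λ·(3 - 13) - 10 ≡ 16. → (13, 16)
double: tangent at (13, 16): λ = (3·13² + 6)/(2·16) ≡ 3/15. 15⁻¹ ≡ 8 (mod 17), so λ ≡ 3·8 ≡ 7.
  x = λ² - 13 - 13 = 49 - 26 ≡ 6; y = λ·(13 - 6) - 16 ≡ 16. → (6, 16)

(6, 16)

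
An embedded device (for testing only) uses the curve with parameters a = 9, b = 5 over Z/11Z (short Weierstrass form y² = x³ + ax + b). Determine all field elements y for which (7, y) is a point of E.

2, 9

x³ + 9x + 5 = 411 ≡ 4 (mod 11).
Square roots of 4 mod 11: 2 and 9 (since 2² = 4 ≡ 4).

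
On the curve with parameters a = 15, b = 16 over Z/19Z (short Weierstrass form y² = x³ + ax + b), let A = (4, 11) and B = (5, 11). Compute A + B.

(10, 8)

(4, 11) + (5, 11). λ = (11 - 11)/(5 - 4) ≡ 0/1 mod 19. 1⁻¹ ≡ 1 (mod 19) since 1·1 = 1 ≡ 1, so λ ≡ 0.
  x = λ² - 4 - 5 = 0 - 9 ≡ 10; y = λ·(4 - 10) - 11 ≡ 8. → (10, 8)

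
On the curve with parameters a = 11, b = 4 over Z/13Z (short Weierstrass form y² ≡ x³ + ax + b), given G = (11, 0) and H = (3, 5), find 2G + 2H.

(10, 10)

First 2G:
Repeated addition: build up to 2G.
2G: (11, 0) + (11, 0): same x and y₁ ≡ -y₂, so the sum is 𝒪.
2G = 𝒪.
Next 2H:
Repeated addition: build up to 2H.
2H: tangent at (3, 5): λ = (3·3² + 11)/(2·5) ≡ 12/10. 10⁻¹ ≡ 4 (mod 13), so λ ≡ 12·4 ≡ 9.
  x = λ² - 3 - 3 = 81 - 6 ≡ 10; y = λ·(3 - 10) - 5 ≡ 10. → (10, 10)
2H = (10, 10).
Finally 2G + 2H:
𝒪 + (10, 10) = (10, 10) (identity).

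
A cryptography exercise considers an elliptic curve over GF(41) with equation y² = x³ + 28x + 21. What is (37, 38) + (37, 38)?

(9, 31)

tangent at (37, 38): λ = (3·37² + 28)/(2·38) ≡ 35/35. 35⁻¹ ≡ 34 (mod 41) since 35·34 = 1190 ≡ 1, so λ ≡ 35·34 ≡ 1.
  x = λ² - 37 - 37 = 1 - 74 ≡ 9; y = λ·(37 - 9) - 38 ≡ 31. → (9, 31)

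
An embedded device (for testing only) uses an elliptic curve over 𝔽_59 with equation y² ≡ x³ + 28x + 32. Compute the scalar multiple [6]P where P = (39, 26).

Repeated addition: build up to 6P.
2P: tangent at (39, 26): λ = (3·39² + 28)/(2·26) ≡ 48/52. 52⁻¹ ≡ 42 (mod 59), so λ ≡ 48·42 ≡ 10.
  x = λ² - 39 - 39 = 100 - 78 ≡ 22; y = λ·(39 - 22) - 26 ≡ 26. → (22, 26)
3P: (22, 26) + (39, 26). λ = (26 - 26)/(39 - 22) ≡ 0/17 mod 59. 17⁻¹ ≡ 7 (mod 59), so λ ≡ 0.
  x = λ² - 22 - 39 = 0 - 61 ≡ 57; y = λ·(22 - 57) - 26 ≡ 33. → (57, 33)
4P: (57, 33) + (39, 26). λ = (26 - 33)/(39 - 57) ≡ 52/41 mod 59. 41⁻¹ ≡ 36 (mod 59) since 41·36 = 1476 ≡ 1, so λ ≡ 43.
  x = λ² - 57 - 39 = 1849 - 96 ≡ 42; y = λ·(57 - 42) - 33 ≡ 22. → (42, 22)
5P: (42, 22) + (39, 26). λ = (26 - 22)/(39 - 42) ≡ 4/56 mod 59. 56⁻¹ ≡ 39 (mod 59), so λ ≡ 38.
  x = λ² - 42 - 39 = 1444 - 81 ≡ 6; y = λ·(42 - 6) - 22 ≡ 48. → (6, 48)
6P: (6, 48) + (39, 26). λ = (26 - 48)/(39 - 6) ≡ 37/33 mod 59. 33⁻¹ ≡ 34 (mod 59), so λ ≡ 19.
  x = λ² - 6 - 39 = 361 - 45 ≡ 21; y = λ·(6 - 21) - 48 ≡ 21. → (21, 21)

(21, 21)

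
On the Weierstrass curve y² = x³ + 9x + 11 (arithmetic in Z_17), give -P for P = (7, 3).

(7, 14)

-(7, 3) = (7, -3 mod 17) = (7, 14).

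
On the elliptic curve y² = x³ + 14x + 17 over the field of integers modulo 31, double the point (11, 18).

(10, 14)

tangent at (11, 18): λ = (3·11² + 14)/(2·18) ≡ 5/5. 5⁻¹ ≡ 25 (mod 31) since 5·25 = 125 ≡ 1, so λ ≡ 5·25 ≡ 1.
  x = λ² - 11 - 11 = 1 - 22 ≡ 10; y = λ·(11 - 10) - 18 ≡ 14. → (10, 14)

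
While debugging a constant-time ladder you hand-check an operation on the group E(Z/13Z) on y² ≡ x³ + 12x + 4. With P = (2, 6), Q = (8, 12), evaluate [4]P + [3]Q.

(4, 5)

First 4P:
Repeated addition: build up to 4P.
2P: tangent at (2, 6): λ = (3·2² + 12)/(2·6) ≡ 11/12. 12⁻¹ ≡ 12 (mod 13), so λ ≡ 11·12 ≡ 2.
  x = λ² - 2 - 2 = 4 - 4 ≡ 0; y = λ·(2 - 0) - 6 ≡ 11. → (0, 11)
3P: (0, 11) + (2, 6). λ = (6 - 11)/(2 - 0) ≡ 8/2 mod 13. 2⁻¹ ≡ 7 (mod 13) since 2·7 = 14 ≡ 1, so λ ≡ 4.
  x = λ² - 0 - 2 = 16 - 2 ≡ 1; y = λ·(0 - 1) - 11 ≡ 11. → (1, 11)
4P: (1, 11) + (2, 6). λ = (6 - 11)/(2 - 1) ≡ 8/1 mod 13. 1⁻¹ ≡ 1 (mod 13), so λ ≡ 8.
  x = λ² - 1 - 2 = 64 - 3 ≡ 9; y = λ·(1 - 9) - 11 ≡ 3. → (9, 3)
4P = (9, 3).
Next 3Q:
Repeated addition: build up to 3Q.
2Q: tangent at (8, 12): λ = (3·8² + 12)/(2·12) ≡ 9/11. 11⁻¹ ≡ 6 (mod 13) since 11·6 = 66 ≡ 1, so λ ≡ 9·6 ≡ 2.
  x = λ² - 8 - 8 = 4 - 16 ≡ 1; y = λ·(8 - 1) - 12 ≡ 2. → (1, 2)
3Q: (1, 2) + (8, 12). λ = (12 - 2)/(8 - 1) ≡ 10/7 mod 13. 7⁻¹ ≡ 2 (mod 13), so λ ≡ 7.
  x = λ² - 1 - 8 = 49 - 9 ≡ 1; y = λ·(1 - 1) - 2 ≡ 11. → (1, 11)
3Q = (1, 11).
Finally 4P + 3Q:
(9, 3) + (1, 11). λ = (11 - 3)/(1 - 9) ≡ 8/5 mod 13. 5⁻¹ ≡ 8 (mod 13), so λ ≡ 12.
  x = λ² - 9 - 1 = 144 - 10 ≡ 4; y = λ·(9 - 4) - 3 ≡ 5. → (4, 5)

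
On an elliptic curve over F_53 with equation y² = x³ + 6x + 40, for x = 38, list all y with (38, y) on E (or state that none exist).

none

x³ + 6x + 40 = 55140 ≡ 20 (mod 53).
20 is a non-residue mod 53; no y exists.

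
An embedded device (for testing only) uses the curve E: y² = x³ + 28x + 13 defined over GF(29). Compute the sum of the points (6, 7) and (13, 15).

(19, 3)

(6, 7) + (13, 15). λ = (15 - 7)/(13 - 6) ≡ 8/7 mod 29. 7⁻¹ ≡ 25 (mod 29) since 7·25 = 175 ≡ 1, so λ ≡ 26.
  x = λ² - 6 - 13 = 676 - 19 ≡ 19; y = λ·(6 - 19) - 7 ≡ 3. → (19, 3)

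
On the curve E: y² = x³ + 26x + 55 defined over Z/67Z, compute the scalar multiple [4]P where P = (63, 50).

(50, 44)

Repeated addition: build up to 4P.
2P: tangent at (63, 50): λ = (3·63² + 26)/(2·50) ≡ 7/33. 33⁻¹ ≡ 65 (mod 67) since 33·65 = 2145 ≡ 1, so λ ≡ 7·65 ≡ 53.
  x = λ² - 63 - 63 = 2809 - 126 ≡ 3; y = λ·(63 - 3) - 50 ≡ 48. → (3, 48)
3P: (3, 48) + (63, 50). λ = (50 - 48)/(63 - 3) ≡ 2/60 mod 67. 60⁻¹ ≡ 19 (mod 67), so λ ≡ 38.
  x = λ² - 3 - 63 = 1444 - 66 ≡ 38; y = λ·(3 - 38) - 48 ≡ 29. → (38, 29)
4P: (38, 29) + (63, 50). λ = (50 - 29)/(63 - 38) ≡ 21/25 mod 67. 25⁻¹ ≡ 59 (mod 67), so λ ≡ 33.
  x = λ² - 38 - 63 = 1089 - 101 ≡ 50; y = λ·(38 - 50) - 29 ≡ 44. → (50, 44)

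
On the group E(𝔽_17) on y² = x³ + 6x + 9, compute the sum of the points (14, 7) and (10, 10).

(14, 7) + (10, 10). λ = (10 - 7)/(10 - 14) ≡ 3/13 mod 17. 13⁻¹ ≡ 4 (mod 17), so λ ≡ 12.
  x = λ² - 14 - 10 = 144 - 24 ≡ 1; y = λ·(14 - 1) - 7 ≡ 13. → (1, 13)

(1, 13)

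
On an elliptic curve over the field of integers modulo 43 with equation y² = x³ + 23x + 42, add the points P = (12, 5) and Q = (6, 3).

(6, 40)

(12, 5) + (6, 3). λ = (3 - 5)/(6 - 12) ≡ 41/37 mod 43. 37⁻¹ ≡ 7 (mod 43), so λ ≡ 29.
  x = λ² - 12 - 6 = 841 - 18 ≡ 6; y = λ·(12 - 6) - 5 ≡ 40. → (6, 40)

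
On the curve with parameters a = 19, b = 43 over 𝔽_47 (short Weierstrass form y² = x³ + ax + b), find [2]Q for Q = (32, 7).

tangent at (32, 7): λ = (3·32² + 19)/(2·7) ≡ 36/14. 14⁻¹ ≡ 37 (mod 47) since 14·37 = 518 ≡ 1, so λ ≡ 36·37 ≡ 16.
  x = λ² - 32 - 32 = 256 - 64 ≡ 4; y = λ·(32 - 4) - 7 ≡ 18. → (4, 18)

(4, 18)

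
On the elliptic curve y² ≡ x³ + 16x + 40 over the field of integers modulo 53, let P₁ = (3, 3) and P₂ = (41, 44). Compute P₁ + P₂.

(16, 29)

(3, 3) + (41, 44). λ = (44 - 3)/(41 - 3) ≡ 41/38 mod 53. 38⁻¹ ≡ 7 (mod 53) since 38·7 = 266 ≡ 1, so λ ≡ 22.
  x = λ² - 3 - 41 = 484 - 44 ≡ 16; y = λ·(3 - 16) - 3 ≡ 29. → (16, 29)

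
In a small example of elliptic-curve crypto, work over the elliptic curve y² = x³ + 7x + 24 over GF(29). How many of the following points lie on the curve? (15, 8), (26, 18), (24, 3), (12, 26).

(15, 8): 8² ≡ 6, rhs ≡ 24 → off.
(26, 18): 18² ≡ 5, rhs ≡ 5 → on.
(24, 3): 3² ≡ 9, rhs ≡ 9 → on.
(12, 26): 26² ≡ 9, rhs ≡ 9 → on.

3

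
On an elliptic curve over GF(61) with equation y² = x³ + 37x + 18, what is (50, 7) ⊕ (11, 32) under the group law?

(50, 7) + (11, 32). λ = (32 - 7)/(11 - 50) ≡ 25/22 mod 61. 22⁻¹ ≡ 25 (mod 61) since 22·25 = 550 ≡ 1, so λ ≡ 15.
  x = λ² - 50 - 11 = 225 - 61 ≡ 42; y = λ·(50 - 42) - 7 ≡ 52. → (42, 52)

(42, 52)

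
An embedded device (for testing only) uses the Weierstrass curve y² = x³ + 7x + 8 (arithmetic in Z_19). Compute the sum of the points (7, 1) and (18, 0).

(5, 4)

(7, 1) + (18, 0). λ = (0 - 1)/(18 - 7) ≡ 18/11 mod 19. 11⁻¹ ≡ 7 (mod 19), so λ ≡ 12.
  x = λ² - 7 - 18 = 144 - 25 ≡ 5; y = λ·(7 - 5) - 1 ≡ 4. → (5, 4)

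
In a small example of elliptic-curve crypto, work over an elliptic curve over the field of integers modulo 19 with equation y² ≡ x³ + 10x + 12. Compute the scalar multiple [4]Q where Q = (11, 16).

(5, 4)

Double-and-add on 4 = (100)₂. Start with Q = (11, 16) for the leading 1-bit.
double: tangent at (11, 16): λ = (3·11² + 10)/(2·16) ≡ 12/13. 13⁻¹ ≡ 3 (mod 19), so λ ≡ 12·3 ≡ 17.
  x = λ² - 11 - 11 = 289 - 22 ≡ 1; y = λ·(11 - 1) - 16 ≡ 2. → (1, 2)
double: tangent at (1, 2): λ = (3·1² + 10)/(2·2) ≡ 13/4. 4⁻¹ ≡ 5 (mod 19) since 4·5 = 20 ≡ 1, so λ ≡ 13·5 ≡ 8.
  x = λ² - 1 - 1 = 64 - 2 ≡ 5; y = λ·(1 - 5) - 2 ≡ 4. → (5, 4)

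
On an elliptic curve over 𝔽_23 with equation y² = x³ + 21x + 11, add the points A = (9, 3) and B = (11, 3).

(3, 20)

(9, 3) + (11, 3). λ = (3 - 3)/(11 - 9) ≡ 0/2 mod 23. 2⁻¹ ≡ 12 (mod 23), so λ ≡ 0.
  x = λ² - 9 - 11 = 0 - 20 ≡ 3; y = λ·(9 - 3) - 3 ≡ 20. → (3, 20)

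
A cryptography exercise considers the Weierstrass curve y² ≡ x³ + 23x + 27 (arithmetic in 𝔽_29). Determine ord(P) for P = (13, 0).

2

2P: (13, 0) + (13, 0): same x and y₁ ≡ -y₂, so the sum is ∞.
2P = ∞, so the order is 2.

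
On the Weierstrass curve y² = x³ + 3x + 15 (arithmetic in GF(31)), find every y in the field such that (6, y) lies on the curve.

1, 30

x³ + 3x + 15 = 249 ≡ 1 (mod 31).
Square roots of 1 mod 31: 1 and 30 (since 1² = 1 ≡ 1).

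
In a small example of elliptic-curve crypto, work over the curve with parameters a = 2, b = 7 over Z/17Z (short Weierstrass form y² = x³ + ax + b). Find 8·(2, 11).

Write P = (2, 11).
Repeated addition: build up to 8P.
2P: tangent at (2, 11): λ = (3·2² + 2)/(2·11) ≡ 14/5. 5⁻¹ ≡ 7 (mod 17), so λ ≡ 14·7 ≡ 13.
  x = λ² - 2 - 2 = 169 - 4 ≡ 12; y = λ·(2 - 12) - 11 ≡ 12. → (12, 12)
3P: (12, 12) + (2, 11). λ = (11 - 12)/(2 - 12) ≡ 16/7 mod 17. 7⁻¹ ≡ 5 (mod 17) since 7·5 = 35 ≡ 1, so λ ≡ 12.
  x = λ² - 12 - 2 = 144 - 14 ≡ 11; y = λ·(12 - 11) - 12 ≡ 0. → (11, 0)
4P: (11, 0) + (2, 11). λ = (11 - 0)/(2 - 11) ≡ 11/8 mod 17. 8⁻¹ ≡ 15 (mod 17) since 8·15 = 120 ≡ 1, so λ ≡ 12.
  x = λ² - 11 - 2 = 144 - 13 ≡ 12; y = λ·(11 - 12) - 0 ≡ 5. → (12, 5)
5P: (12, 5) + (2, 11). λ = (11 - 5)/(2 - 12) ≡ 6/7 mod 17. 7⁻¹ ≡ 5 (mod 17), so λ ≡ 13.
  x = λ² - 12 - 2 = 169 - 14 ≡ 2; y = λ·(12 - 2) - 5 ≡ 6. → (2, 6)
6P: (2, 6) + (2, 11): same x and y₁ ≡ -y₂, so the sum is ∞.
7P: ∞ + (2, 11) = (2, 11) (identity).
8P: tangent at (2, 11): λ = (3·2² + 2)/(2·11) ≡ 14/5. 5⁻¹ ≡ 7 (mod 17), so λ ≡ 14·7 ≡ 13.
  x = λ² - 2 - 2 = 169 - 4 ≡ 12; y = λ·(2 - 12) - 11 ≡ 12. → (12, 12)

(12, 12)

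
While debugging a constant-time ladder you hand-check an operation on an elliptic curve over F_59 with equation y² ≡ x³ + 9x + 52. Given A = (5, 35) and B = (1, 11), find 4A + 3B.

First 4A:
Double-and-add on 4 = (100)₂. Start with A = (5, 35) for the leading 1-bit.
double: tangent at (5, 35): λ = (3·5² + 9)/(2·35) ≡ 25/11. 11⁻¹ ≡ 43 (mod 59), so λ ≡ 25·43 ≡ 13.
  x = λ² - 5 - 5 = 169 - 10 ≡ 41; y = λ·(5 - 41) - 35 ≡ 28. → (41, 28)
double: tangent at (41, 28): λ = (3·41² + 9)/(2·28) ≡ 37/56. 56⁻¹ ≡ 39 (mod 59) since 56·39 = 2184 ≡ 1, so λ ≡ 37·39 ≡ 27.
  x = λ² - 41 - 41 = 729 - 82 ≡ 57; y = λ·(41 - 57) - 28 ≡ 12. → (57, 12)
4A = (57, 12).
Next 3B:
Repeated addition: build up to 3B.
2B: tangent at (1, 11): λ = (3·1² + 9)/(2·11) ≡ 12/22. 22⁻¹ ≡ 51 (mod 59) since 22·51 = 1122 ≡ 1, so λ ≡ 12·51 ≡ 22.
  x = λ² - 1 - 1 = 484 - 2 ≡ 10; y = λ·(1 - 10) - 11 ≡ 27. → (10, 27)
3B: (10, 27) + (1, 11). λ = (11 - 27)/(1 - 10) ≡ 43/50 mod 59. 50⁻¹ ≡ 13 (mod 59), so λ ≡ 28.
  x = λ² - 10 - 1 = 784 - 11 ≡ 6; y = λ·(10 - 6) - 27 ≡ 26. → (6, 26)
3B = (6, 26).
Finally 4A + 3B:
(57, 12) + (6, 26). λ = (26 - 12)/(6 - 57) ≡ 14/8 mod 59. 8⁻¹ ≡ 37 (mod 59) since 8·37 = 296 ≡ 1, so λ ≡ 46.
  x = λ² - 57 - 6 = 2116 - 63 ≡ 47; y = λ·(57 - 47) - 12 ≡ 35. → (47, 35)

(47, 35)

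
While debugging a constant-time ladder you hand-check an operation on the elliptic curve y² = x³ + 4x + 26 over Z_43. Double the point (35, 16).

(30, 20)

tangent at (35, 16): λ = (3·35² + 4)/(2·16) ≡ 24/32. 32⁻¹ ≡ 39 (mod 43) since 32·39 = 1248 ≡ 1, so λ ≡ 24·39 ≡ 33.
  x = λ² - 35 - 35 = 1089 - 70 ≡ 30; y = λ·(35 - 30) - 16 ≡ 20. → (30, 20)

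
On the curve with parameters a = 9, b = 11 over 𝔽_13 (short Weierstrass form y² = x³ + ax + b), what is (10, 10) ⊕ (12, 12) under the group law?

(5, 8)

(10, 10) + (12, 12). λ = (12 - 10)/(12 - 10) ≡ 2/2 mod 13. 2⁻¹ ≡ 7 (mod 13), so λ ≡ 1.
  x = λ² - 10 - 12 = 1 - 22 ≡ 5; y = λ·(10 - 5) - 10 ≡ 8. → (5, 8)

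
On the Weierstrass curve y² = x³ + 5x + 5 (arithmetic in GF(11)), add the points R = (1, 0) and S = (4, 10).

(1, 0) + (4, 10). λ = (10 - 0)/(4 - 1) ≡ 10/3 mod 11. 3⁻¹ ≡ 4 (mod 11), so λ ≡ 7.
  x = λ² - 1 - 4 = 49 - 5 ≡ 0; y = λ·(1 - 0) - 0 ≡ 7. → (0, 7)

(0, 7)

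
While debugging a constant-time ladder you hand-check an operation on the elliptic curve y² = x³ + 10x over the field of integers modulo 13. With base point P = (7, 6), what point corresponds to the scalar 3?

(7, 7)

Repeated addition: build up to 3P.
2P: tangent at (7, 6): λ = (3·7² + 10)/(2·6) ≡ 1/12. 12⁻¹ ≡ 12 (mod 13), so λ ≡ 1·12 ≡ 12.
  x = λ² - 7 - 7 = 144 - 14 ≡ 0; y = λ·(7 - 0) - 6 ≡ 0. → (0, 0)
3P: (0, 0) + (7, 6). λ = (6 - 0)/(7 - 0) ≡ 6/7 mod 13. 7⁻¹ ≡ 2 (mod 13) since 7·2 = 14 ≡ 1, so λ ≡ 12.
  x = λ² - 0 - 7 = 144 - 7 ≡ 7; y = λ·(0 - 7) - 0 ≡ 7. → (7, 7)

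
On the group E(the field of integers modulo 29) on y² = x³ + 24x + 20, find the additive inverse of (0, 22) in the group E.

-(0, 22) = (0, -22 mod 29) = (0, 7).

(0, 7)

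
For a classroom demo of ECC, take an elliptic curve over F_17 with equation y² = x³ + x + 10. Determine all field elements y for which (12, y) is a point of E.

x³ + 1x + 10 = 1750 ≡ 16 (mod 17).
Square roots of 16 mod 17: 4 and 13 (since 4² = 16 ≡ 16).

4, 13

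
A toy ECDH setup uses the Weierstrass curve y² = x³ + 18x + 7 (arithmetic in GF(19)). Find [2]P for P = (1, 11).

tangent at (1, 11): λ = (3·1² + 18)/(2·11) ≡ 2/3. 3⁻¹ ≡ 13 (mod 19), so λ ≡ 2·13 ≡ 7.
  x = λ² - 1 - 1 = 49 - 2 ≡ 9; y = λ·(1 - 9) - 11 ≡ 9. → (9, 9)

(9, 9)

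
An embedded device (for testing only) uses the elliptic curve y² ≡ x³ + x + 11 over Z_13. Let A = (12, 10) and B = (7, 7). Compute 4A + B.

(7, 7)

First 4A:
Double-and-add on 4 = (100)₂. Start with A = (12, 10) for the leading 1-bit.
double: tangent at (12, 10): λ = (3·12² + 1)/(2·10) ≡ 4/7. 7⁻¹ ≡ 2 (mod 13), so λ ≡ 4·2 ≡ 8.
  x = λ² - 12 - 12 = 64 - 24 ≡ 1; y = λ·(12 - 1) - 10 ≡ 0. → (1, 0)
double: (1, 0) + (1, 0): same x and y₁ ≡ -y₂, so the sum is O.
4A = O.
Finally 4A + B:
O + (7, 7) = (7, 7) (identity).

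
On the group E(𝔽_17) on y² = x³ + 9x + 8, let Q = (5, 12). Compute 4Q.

Double-and-add on 4 = (100)₂. Start with Q = (5, 12) for the leading 1-bit.
double: tangent at (5, 12): λ = (3·5² + 9)/(2·12) ≡ 16/7. 7⁻¹ ≡ 5 (mod 17) since 7·5 = 35 ≡ 1, so λ ≡ 16·5 ≡ 12.
  x = λ² - 5 - 5 = 144 - 10 ≡ 15; y = λ·(5 - 15) - 12 ≡ 4. → (15, 4)
double: tangent at (15, 4): λ = (3·15² + 9)/(2·4) ≡ 4/8. 8⁻¹ ≡ 15 (mod 17) since 8·15 = 120 ≡ 1, so λ ≡ 4·15 ≡ 9.
  x = λ² - 15 - 15 = 81 - 30 ≡ 0; y = λ·(15 - 0) - 4 ≡ 12. → (0, 12)

(0, 12)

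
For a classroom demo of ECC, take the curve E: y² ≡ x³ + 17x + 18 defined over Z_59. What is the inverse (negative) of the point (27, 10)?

-(27, 10) = (27, -10 mod 59) = (27, 49).

(27, 49)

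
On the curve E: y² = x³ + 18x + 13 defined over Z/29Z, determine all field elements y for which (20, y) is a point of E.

x³ + 18x + 13 = 8373 ≡ 21 (mod 29).
21 is a non-residue mod 29; no y exists.

none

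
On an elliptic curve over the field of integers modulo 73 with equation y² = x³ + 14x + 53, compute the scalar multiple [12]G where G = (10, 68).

(2, 69)

Repeated addition: build up to 12G.
2G: tangent at (10, 68): λ = (3·10² + 14)/(2·68) ≡ 22/63. 63⁻¹ ≡ 51 (mod 73), so λ ≡ 22·51 ≡ 27.
  x = λ² - 10 - 10 = 729 - 20 ≡ 52; y = λ·(10 - 52) - 68 ≡ 39. → (52, 39)
3G: (52, 39) + (10, 68). λ = (68 - 39)/(10 - 52) ≡ 29/31 mod 73. 31⁻¹ ≡ 33 (mod 73) since 31·33 = 1023 ≡ 1, so λ ≡ 8.
  x = λ² - 52 - 10 = 64 - 62 ≡ 2; y = λ·(52 - 2) - 39 ≡ 69. → (2, 69)
4G: (2, 69) + (10, 68). λ = (68 - 69)/(10 - 2) ≡ 72/8 mod 73. 8⁻¹ ≡ 64 (mod 73) since 8·64 = 512 ≡ 1, so λ ≡ 9.
  x = λ² - 2 - 10 = 81 - 12 ≡ 69; y = λ·(2 - 69) - 69 ≡ 58. → (69, 58)
5G: (69, 58) + (10, 68). λ = (68 - 58)/(10 - 69) ≡ 10/14 mod 73. 14⁻¹ ≡ 47 (mod 73) since 14·47 = 658 ≡ 1, so λ ≡ 32.
  x = λ² - 69 - 10 = 1024 - 79 ≡ 69; y = λ·(69 - 69) - 58 ≡ 15. → (69, 15)
6G: (69, 15) + (10, 68). λ = (68 - 15)/(10 - 69) ≡ 53/14 mod 73. 14⁻¹ ≡ 47 (mod 73), so λ ≡ 9.
  x = λ² - 69 - 10 = 81 - 79 ≡ 2; y = λ·(69 - 2) - 15 ≡ 4. → (2, 4)
7G: (2, 4) + (10, 68). λ = (68 - 4)/(10 - 2) ≡ 64/8 mod 73. 8⁻¹ ≡ 64 (mod 73), so λ ≡ 8.
  x = λ² - 2 - 10 = 64 - 12 ≡ 52; y = λ·(2 - 52) - 4 ≡ 34. → (52, 34)
8G: (52, 34) + (10, 68). λ = (68 - 34)/(10 - 52) ≡ 34/31 mod 73. 31⁻¹ ≡ 33 (mod 73) since 31·33 = 1023 ≡ 1, so λ ≡ 27.
  x = λ² - 52 - 10 = 729 - 62 ≡ 10; y = λ·(52 - 10) - 34 ≡ 5. → (10, 5)
9G: (10, 5) + (10, 68): same x and y₁ ≡ -y₂, so the sum is ∞.
10G: ∞ + (10, 68) = (10, 68) (identity).
11G: tangent at (10, 68): λ = (3·10² + 14)/(2·68) ≡ 22/63. 63⁻¹ ≡ 51 (mod 73) since 63·51 = 3213 ≡ 1, so λ ≡ 22·51 ≡ 27.
  x = λ² - 10 - 10 = 729 - 20 ≡ 52; y = λ·(10 - 52) - 68 ≡ 39. → (52, 39)
12G: (52, 39) + (10, 68). λ = (68 - 39)/(10 - 52) ≡ 29/31 mod 73. 31⁻¹ ≡ 33 (mod 73), so λ ≡ 8.
  x = λ² - 52 - 10 = 64 - 62 ≡ 2; y = λ·(52 - 2) - 39 ≡ 69. → (2, 69)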